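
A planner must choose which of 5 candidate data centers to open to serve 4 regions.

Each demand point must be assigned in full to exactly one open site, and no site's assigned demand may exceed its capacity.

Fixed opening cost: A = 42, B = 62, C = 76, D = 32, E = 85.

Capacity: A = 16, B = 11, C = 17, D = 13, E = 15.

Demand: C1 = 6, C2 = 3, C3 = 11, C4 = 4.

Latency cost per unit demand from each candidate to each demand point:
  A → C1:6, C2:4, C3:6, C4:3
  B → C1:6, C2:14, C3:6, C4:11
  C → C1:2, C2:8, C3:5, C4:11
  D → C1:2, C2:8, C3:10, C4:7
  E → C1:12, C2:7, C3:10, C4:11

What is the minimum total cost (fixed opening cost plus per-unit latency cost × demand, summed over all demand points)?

Open {A, D}; cheapest assignment that respects the capacities:
  A (cap 16, load 15): C3, C4 — cost 11×6 + 4×3 = 78
  D (cap 13, load 9): C1, C2 — cost 6×2 + 3×8 = 36
  Shipping 114, fixed 74 → total 188.
  Any other capacity-feasible assignment to {A, D} ships for at least 114.
Compare {A, C}: its best feasible assignment gives total 209.
Compare {B, D}: its best feasible assignment gives total 224.
Every other set of open sites that can feasibly serve all demand totals ≥ 209 even under its best assignment. Minimum: 188.

188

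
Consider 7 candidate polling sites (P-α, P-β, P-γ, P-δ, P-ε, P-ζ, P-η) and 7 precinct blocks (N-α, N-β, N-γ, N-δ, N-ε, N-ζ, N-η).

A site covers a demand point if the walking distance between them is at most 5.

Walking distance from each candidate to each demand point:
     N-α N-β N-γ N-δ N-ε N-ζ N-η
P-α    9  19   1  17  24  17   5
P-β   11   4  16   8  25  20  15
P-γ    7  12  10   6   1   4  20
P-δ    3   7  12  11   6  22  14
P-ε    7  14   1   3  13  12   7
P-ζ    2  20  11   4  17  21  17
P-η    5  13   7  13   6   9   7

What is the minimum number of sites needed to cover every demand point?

4

Coverage sets (demand points within 5 of each site):
  P-α: {N-γ, N-η}
  P-β: {N-β}
  P-γ: {N-ε, N-ζ}
  P-δ: {N-α}
  P-ε: {N-γ, N-δ}
  P-ζ: {N-α, N-δ}
  P-η: {N-α}
No 3 sites suffice: every size-3 union leaves at least one demand point uncovered.
But {P-α, P-β, P-γ, P-ζ} covers everything, so the minimum is 4.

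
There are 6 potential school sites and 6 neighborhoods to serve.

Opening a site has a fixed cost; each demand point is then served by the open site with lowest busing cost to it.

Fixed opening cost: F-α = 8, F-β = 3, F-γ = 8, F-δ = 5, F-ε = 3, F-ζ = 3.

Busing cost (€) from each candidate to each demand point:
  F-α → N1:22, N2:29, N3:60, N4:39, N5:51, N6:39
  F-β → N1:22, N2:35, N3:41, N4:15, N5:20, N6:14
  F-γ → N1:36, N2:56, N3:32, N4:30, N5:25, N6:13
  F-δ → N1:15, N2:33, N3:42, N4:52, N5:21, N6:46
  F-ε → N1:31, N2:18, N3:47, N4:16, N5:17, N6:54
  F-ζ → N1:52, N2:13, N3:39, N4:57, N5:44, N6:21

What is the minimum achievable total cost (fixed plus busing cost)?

125

Open {F-γ, F-δ, F-ε, F-ζ}: assign each demand point to its cheapest open site.
  N1→F-δ 15, N2→F-ζ 13, N3→F-γ 32, N4→F-ε 16, N5→F-ε 17, N6→F-γ 13
  busing cost 106, fixed 19 → total 125.
Compare {F-β, F-δ, F-ζ}: busing cost 116 + fixed 11 = 127.
Compare {F-γ, F-δ, F-ε}: busing cost 111 + fixed 16 = 127.
Compare {F-β, F-γ, F-δ, F-ζ}: busing cost 108 + fixed 19 = 127.
All other subsets cost ≥ 127. Minimum total cost: 125.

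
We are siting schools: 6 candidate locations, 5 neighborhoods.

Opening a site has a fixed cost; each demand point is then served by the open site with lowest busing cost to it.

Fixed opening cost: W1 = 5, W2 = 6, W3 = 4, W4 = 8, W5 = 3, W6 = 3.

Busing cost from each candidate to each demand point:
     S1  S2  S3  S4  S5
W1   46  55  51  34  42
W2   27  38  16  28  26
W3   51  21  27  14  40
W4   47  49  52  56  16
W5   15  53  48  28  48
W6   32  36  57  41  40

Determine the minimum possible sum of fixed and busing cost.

Open {W2, W3, W4, W5}: assign each demand point to its cheapest open site.
  S1→W5 15, S2→W3 21, S3→W2 16, S4→W3 14, S5→W4 16
  busing cost 82, fixed 21 → total 103.
Compare {W2, W3, W5}: busing cost 92 + fixed 13 = 105.
Compare {W2, W3, W4, W5, W6}: busing cost 82 + fixed 24 = 106.
Compare {W3, W4, W5}: busing cost 93 + fixed 15 = 108.
All other subsets cost ≥ 105. Minimum total cost: 103.

103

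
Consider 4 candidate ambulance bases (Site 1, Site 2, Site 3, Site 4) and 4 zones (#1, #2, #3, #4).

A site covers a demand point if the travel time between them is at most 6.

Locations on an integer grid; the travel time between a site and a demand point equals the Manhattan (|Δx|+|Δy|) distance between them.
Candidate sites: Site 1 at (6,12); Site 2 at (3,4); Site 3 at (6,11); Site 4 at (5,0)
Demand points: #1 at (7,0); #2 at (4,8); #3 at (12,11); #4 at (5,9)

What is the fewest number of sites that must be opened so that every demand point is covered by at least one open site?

2

Coverage sets (demand points within 6 of each site):
  Site 1: {#2, #4}
  Site 2: {#2}
  Site 3: {#2, #3, #4}
  Site 4: {#1}
No single site covers all 4 demand points.
But {Site 3, Site 4} covers everything, so the minimum is 2.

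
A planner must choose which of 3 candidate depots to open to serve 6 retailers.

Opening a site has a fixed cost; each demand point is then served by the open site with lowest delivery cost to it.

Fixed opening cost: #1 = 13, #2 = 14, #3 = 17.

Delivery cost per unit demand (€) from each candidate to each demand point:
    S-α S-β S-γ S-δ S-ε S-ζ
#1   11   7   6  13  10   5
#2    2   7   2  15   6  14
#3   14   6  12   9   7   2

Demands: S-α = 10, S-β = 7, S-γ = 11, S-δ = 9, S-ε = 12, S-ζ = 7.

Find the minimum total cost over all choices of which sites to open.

Open {#2, #3}: assign each demand point to its cheapest open site.
  S-α→#2 10×2=20, S-β→#3 7×6=42, S-γ→#2 11×2=22, S-δ→#3 9×9=81, S-ε→#2 12×6=72, S-ζ→#3 7×2=14
  delivery cost 251, fixed 31 → total 282.
Compare {#1, #2, #3}: delivery cost 251 + fixed 44 = 295.
Compare {#1, #2}: delivery cost 315 + fixed 27 = 342.
Compare {#2}: delivery cost 396 + fixed 14 = 410.
All other subsets cost ≥ 295. Minimum total cost: 282.

282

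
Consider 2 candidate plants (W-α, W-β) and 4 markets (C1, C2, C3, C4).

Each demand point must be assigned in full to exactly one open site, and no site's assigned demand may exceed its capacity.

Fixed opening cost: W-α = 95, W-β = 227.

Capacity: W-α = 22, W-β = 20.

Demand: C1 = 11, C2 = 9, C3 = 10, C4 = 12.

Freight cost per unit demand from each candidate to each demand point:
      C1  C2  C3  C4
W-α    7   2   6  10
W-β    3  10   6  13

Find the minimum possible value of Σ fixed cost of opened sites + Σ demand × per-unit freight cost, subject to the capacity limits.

625

Open {W-α, W-β}; cheapest assignment that respects the capacities:
  W-α (cap 22, load 22): C3, C4 — cost 10×6 + 12×10 = 180
  W-β (cap 20, load 20): C1, C2 — cost 11×3 + 9×10 = 123
  Shipping 303, fixed 322 → total 625.
  Any other capacity-feasible assignment to {W-α, W-β} ships for at least 303.
Total demand is 42 and no other set of sites has combined capacity ≥ 42, so {W-α, W-β} is the only feasible choice of open sites. Minimum: 625.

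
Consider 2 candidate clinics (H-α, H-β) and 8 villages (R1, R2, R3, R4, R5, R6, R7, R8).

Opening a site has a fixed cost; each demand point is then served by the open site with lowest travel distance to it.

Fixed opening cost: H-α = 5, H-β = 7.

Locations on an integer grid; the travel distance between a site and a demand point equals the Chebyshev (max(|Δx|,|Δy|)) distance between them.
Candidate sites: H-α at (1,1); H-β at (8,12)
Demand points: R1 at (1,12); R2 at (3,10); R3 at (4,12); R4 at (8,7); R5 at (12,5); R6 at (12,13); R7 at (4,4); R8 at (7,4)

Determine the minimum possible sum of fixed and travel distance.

53

Open {H-α, H-β}: assign each demand point to its cheapest open site.
  R1→H-β 7, R2→H-β 5, R3→H-β 4, R4→H-β 5, R5→H-β 7, R6→H-β 4, R7→H-α 3, R8→H-α 6
  travel distance 41, fixed 12 → total 53.
Compare {H-β}: travel distance 48 + fixed 7 = 55.
Compare {H-α}: travel distance 70 + fixed 5 = 75.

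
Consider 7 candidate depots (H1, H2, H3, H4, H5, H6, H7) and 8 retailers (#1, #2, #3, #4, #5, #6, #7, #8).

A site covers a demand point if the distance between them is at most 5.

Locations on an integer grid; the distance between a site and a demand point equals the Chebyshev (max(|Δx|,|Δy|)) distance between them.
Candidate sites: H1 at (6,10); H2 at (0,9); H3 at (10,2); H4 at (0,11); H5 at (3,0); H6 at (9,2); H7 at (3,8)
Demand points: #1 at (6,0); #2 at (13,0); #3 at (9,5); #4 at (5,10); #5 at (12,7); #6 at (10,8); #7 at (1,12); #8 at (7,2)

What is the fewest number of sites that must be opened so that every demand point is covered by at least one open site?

2

Coverage sets (demand points within 5 of each site):
  H1: {#3, #4, #6, #7}
  H2: {#4, #7}
  H3: {#1, #2, #3, #5, #8}
  H4: {#4, #7}
  H5: {#1, #8}
  H6: {#1, #2, #3, #5, #8}
  H7: {#4, #7}
No single site covers all 8 demand points.
But {H1, H3} covers everything, so the minimum is 2.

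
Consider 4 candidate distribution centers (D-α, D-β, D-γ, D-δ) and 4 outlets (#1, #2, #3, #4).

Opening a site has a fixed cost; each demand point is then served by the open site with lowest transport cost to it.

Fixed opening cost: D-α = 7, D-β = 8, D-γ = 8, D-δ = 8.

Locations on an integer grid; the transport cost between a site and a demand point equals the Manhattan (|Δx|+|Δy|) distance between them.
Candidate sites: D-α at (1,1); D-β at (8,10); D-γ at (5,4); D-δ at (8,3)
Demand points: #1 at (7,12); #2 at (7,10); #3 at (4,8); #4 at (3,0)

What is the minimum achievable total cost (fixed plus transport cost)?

28

Open {D-α, D-β}: assign each demand point to its cheapest open site.
  #1→D-β 3, #2→D-β 1, #3→D-β 6, #4→D-α 3
  transport cost 13, fixed 15 → total 28.
Compare {D-β, D-γ}: transport cost 15 + fixed 16 = 31.
Compare {D-β}: transport cost 25 + fixed 8 = 33.
Compare {D-β, D-δ}: transport cost 18 + fixed 16 = 34.
All other subsets cost ≥ 31. Minimum total cost: 28.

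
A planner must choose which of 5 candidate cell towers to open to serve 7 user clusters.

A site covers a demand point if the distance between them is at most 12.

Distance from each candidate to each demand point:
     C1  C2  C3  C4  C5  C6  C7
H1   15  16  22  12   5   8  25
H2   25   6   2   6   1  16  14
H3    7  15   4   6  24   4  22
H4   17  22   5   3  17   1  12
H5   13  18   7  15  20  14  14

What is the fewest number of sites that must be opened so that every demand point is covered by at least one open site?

Coverage sets (demand points within 12 of each site):
  H1: {C4, C5, C6}
  H2: {C2, C3, C4, C5}
  H3: {C1, C3, C4, C6}
  H4: {C3, C4, C6, C7}
  H5: {C3}
No 2 sites suffice: every size-2 union leaves at least one demand point uncovered.
But {H2, H3, H4} covers everything, so the minimum is 3.

3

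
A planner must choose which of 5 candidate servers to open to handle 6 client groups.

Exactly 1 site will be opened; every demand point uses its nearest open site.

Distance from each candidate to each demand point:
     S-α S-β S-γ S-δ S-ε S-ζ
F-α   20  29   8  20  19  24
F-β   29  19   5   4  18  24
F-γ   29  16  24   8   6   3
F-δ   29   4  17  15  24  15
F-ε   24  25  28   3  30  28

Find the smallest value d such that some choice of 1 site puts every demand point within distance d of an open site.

29

Open {F-α}.
  Farthest demand point is S-β at distance 29 (to F-α); all others are ≤ 29.
With {F-β} the worst case is 29.
With {F-γ} the worst case is 29.
No size-1 selection achieves below 29.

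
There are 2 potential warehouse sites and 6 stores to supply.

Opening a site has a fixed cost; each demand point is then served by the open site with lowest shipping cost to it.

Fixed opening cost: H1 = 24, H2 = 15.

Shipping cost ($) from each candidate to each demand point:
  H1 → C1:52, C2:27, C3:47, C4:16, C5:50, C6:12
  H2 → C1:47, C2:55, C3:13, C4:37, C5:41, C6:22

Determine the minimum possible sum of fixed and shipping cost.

Open {H1, H2}: assign each demand point to its cheapest open site.
  C1→H2 47, C2→H1 27, C3→H2 13, C4→H1 16, C5→H2 41, C6→H1 12
  shipping cost 156, fixed 39 → total 195.
Compare {H1}: shipping cost 204 + fixed 24 = 228.
Compare {H2}: shipping cost 215 + fixed 15 = 230.

195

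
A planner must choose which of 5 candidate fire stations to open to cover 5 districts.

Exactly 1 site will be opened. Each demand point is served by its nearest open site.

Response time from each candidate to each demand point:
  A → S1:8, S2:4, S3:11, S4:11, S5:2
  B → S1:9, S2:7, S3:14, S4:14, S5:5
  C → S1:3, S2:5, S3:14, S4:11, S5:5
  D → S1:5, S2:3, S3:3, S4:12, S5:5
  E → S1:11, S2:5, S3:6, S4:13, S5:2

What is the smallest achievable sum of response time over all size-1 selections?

28

Open {D}.
  S1→D 5, S2→D 3, S3→D 3, S4→D 12, S5→D 5  ⇒ total 28.
Compare {A}: total 36.
Compare {E}: total 37.
No size-1 selection does better; minimum is 28.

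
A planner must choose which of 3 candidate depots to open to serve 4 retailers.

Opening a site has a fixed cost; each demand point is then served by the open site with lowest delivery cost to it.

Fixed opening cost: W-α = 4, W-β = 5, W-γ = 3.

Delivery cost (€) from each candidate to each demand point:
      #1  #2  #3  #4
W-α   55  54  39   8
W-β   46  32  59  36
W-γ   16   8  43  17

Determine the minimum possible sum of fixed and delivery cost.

Open {W-α, W-γ}: assign each demand point to its cheapest open site.
  #1→W-γ 16, #2→W-γ 8, #3→W-α 39, #4→W-α 8
  delivery cost 71, fixed 7 → total 78.
Compare {W-α, W-β, W-γ}: delivery cost 71 + fixed 12 = 83.
Compare {W-γ}: delivery cost 84 + fixed 3 = 87.
Compare {W-β, W-γ}: delivery cost 84 + fixed 8 = 92.
All other subsets cost ≥ 83. Minimum total cost: 78.

78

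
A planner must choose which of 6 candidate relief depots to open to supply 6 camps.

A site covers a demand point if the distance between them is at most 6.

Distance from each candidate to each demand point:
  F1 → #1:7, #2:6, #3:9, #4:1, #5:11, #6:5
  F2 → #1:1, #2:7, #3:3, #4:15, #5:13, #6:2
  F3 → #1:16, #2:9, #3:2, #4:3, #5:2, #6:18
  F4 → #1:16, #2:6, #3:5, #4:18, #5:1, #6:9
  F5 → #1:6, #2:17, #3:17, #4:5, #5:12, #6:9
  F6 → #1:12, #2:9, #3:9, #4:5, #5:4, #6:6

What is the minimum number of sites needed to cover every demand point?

Coverage sets (demand points within 6 of each site):
  F1: {#2, #4, #6}
  F2: {#1, #3, #6}
  F3: {#3, #4, #5}
  F4: {#2, #3, #5}
  F5: {#1, #4}
  F6: {#4, #5, #6}
No 2 sites suffice: every size-2 union leaves at least one demand point uncovered.
But {F1, F2, F3} covers everything, so the minimum is 3.

3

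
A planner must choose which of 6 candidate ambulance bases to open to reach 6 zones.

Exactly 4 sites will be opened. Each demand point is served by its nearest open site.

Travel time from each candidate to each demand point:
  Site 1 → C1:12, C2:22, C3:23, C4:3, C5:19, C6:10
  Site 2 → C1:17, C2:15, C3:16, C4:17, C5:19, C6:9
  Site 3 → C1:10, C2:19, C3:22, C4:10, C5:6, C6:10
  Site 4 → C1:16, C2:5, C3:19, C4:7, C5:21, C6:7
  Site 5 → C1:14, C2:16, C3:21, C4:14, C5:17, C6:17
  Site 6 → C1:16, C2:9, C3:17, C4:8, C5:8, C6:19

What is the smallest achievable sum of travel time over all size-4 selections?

47

Open {Site 1, Site 2, Site 3, Site 4}.
  C1→Site 3 10, C2→Site 4 5, C3→Site 2 16, C4→Site 1 3, C5→Site 3 6, C6→Site 4 7  ⇒ total 47.
Compare {Site 1, Site 3, Site 4, Site 6}: total 48.
Compare {Site 1, Site 3, Site 4, Site 5}: total 50.
No size-4 selection does better; minimum is 47.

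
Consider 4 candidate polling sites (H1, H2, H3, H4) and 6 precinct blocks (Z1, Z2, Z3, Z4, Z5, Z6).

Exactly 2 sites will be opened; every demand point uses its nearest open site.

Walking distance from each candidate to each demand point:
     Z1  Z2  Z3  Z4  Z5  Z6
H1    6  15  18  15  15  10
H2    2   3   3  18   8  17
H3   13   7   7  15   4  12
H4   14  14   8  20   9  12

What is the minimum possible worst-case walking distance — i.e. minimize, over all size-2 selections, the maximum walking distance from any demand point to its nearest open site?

15

Open {H1, H2}.
  Farthest demand point is Z4 at walking distance 15 (to H1); all others are ≤ 15.
With {H1, H3} the worst case is 15.
With {H1, H4} the worst case is 15.
No size-2 selection achieves below 15.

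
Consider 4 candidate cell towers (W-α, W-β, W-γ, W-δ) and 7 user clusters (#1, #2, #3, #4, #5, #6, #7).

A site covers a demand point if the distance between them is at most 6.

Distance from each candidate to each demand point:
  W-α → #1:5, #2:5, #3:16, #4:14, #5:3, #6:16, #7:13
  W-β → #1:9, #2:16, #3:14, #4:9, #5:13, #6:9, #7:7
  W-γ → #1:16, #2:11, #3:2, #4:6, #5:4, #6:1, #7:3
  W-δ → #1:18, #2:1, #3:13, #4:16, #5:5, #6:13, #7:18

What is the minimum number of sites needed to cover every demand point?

Coverage sets (demand points within 6 of each site):
  W-α: {#1, #2, #5}
  W-β: {}
  W-γ: {#3, #4, #5, #6, #7}
  W-δ: {#2, #5}
No single site covers all 7 demand points.
But {W-α, W-γ} covers everything, so the minimum is 2.

2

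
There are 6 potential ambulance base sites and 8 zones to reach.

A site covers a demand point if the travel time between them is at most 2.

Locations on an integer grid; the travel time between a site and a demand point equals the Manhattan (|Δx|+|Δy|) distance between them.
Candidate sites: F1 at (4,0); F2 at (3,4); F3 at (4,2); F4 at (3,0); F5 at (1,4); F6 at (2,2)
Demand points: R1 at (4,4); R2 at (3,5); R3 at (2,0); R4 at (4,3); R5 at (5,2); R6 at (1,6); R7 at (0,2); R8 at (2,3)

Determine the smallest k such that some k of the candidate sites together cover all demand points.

4

Coverage sets (demand points within 2 of each site):
  F1: {R3}
  F2: {R1, R2, R4, R8}
  F3: {R1, R4, R5}
  F4: {R3}
  F5: {R6, R8}
  F6: {R3, R7, R8}
No 3 sites suffice: every size-3 union leaves at least one demand point uncovered.
But {F2, F3, F5, F6} covers everything, so the minimum is 4.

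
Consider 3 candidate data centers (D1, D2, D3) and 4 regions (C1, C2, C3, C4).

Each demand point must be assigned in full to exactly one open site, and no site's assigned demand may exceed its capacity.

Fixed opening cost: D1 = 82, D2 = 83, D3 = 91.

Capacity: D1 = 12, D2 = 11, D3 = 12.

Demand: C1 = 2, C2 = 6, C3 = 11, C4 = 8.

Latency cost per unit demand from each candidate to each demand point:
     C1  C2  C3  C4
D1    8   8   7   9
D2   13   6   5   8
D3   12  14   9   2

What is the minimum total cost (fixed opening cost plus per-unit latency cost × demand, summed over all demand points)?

Open {D1, D2, D3}; cheapest assignment that respects the capacities:
  D1 (cap 12, load 8): C1, C2 — cost 2×8 + 6×8 = 64
  D2 (cap 11, load 11): C3 — cost 11×5 = 55
  D3 (cap 12, load 8): C4 — cost 8×2 = 16
  Shipping 135, fixed 256 → total 391.
  Any other capacity-feasible assignment to {D1, D2, D3} ships for at least 135.
Total demand is 27 and no other set of sites has combined capacity ≥ 27, so {D1, D2, D3} is the only feasible choice of open sites. Minimum: 391.

391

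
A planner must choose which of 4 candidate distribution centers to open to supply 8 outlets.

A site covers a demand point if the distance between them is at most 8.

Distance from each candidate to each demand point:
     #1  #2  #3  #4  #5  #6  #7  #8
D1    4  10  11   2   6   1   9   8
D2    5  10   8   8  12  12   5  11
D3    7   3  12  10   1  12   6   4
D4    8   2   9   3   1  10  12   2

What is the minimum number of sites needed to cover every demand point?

Coverage sets (demand points within 8 of each site):
  D1: {#1, #4, #5, #6, #8}
  D2: {#1, #3, #4, #7}
  D3: {#1, #2, #5, #7, #8}
  D4: {#1, #2, #4, #5, #8}
No 2 sites suffice: every size-2 union leaves at least one demand point uncovered.
But {D1, D2, D3} covers everything, so the minimum is 3.

3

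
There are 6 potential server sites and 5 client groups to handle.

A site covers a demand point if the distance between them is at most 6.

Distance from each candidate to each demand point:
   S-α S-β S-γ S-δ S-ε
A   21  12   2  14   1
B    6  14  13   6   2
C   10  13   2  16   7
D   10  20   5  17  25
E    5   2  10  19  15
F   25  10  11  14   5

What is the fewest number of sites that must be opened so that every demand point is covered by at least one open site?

Coverage sets (demand points within 6 of each site):
  A: {S-γ, S-ε}
  B: {S-α, S-δ, S-ε}
  C: {S-γ}
  D: {S-γ}
  E: {S-α, S-β}
  F: {S-ε}
No 2 sites suffice: every size-2 union leaves at least one demand point uncovered.
But {A, B, E} covers everything, so the minimum is 3.

3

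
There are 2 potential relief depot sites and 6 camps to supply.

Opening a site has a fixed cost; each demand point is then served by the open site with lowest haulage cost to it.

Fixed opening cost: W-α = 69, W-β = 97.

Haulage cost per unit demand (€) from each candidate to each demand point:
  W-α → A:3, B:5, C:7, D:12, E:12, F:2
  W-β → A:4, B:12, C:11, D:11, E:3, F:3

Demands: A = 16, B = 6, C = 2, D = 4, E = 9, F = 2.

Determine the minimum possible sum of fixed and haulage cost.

Open {W-α}: assign each demand point to its cheapest open site.
  A→W-α 16×3=48, B→W-α 6×5=30, C→W-α 2×7=14, D→W-α 4×12=48, E→W-α 9×12=108, F→W-α 2×2=4
  haulage cost 252, fixed 69 → total 321.
Compare {W-β}: haulage cost 235 + fixed 97 = 332.
Compare {W-α, W-β}: haulage cost 167 + fixed 166 = 333.

321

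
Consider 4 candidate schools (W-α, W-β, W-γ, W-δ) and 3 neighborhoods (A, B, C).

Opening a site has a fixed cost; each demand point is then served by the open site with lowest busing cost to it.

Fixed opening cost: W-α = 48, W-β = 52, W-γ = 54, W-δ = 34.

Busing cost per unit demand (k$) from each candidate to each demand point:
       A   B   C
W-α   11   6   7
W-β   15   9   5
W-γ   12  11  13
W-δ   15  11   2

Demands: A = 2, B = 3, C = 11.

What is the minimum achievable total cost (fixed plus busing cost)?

119

Open {W-δ}: assign each demand point to its cheapest open site.
  A→W-δ 2×15=30, B→W-δ 3×11=33, C→W-δ 11×2=22
  busing cost 85, fixed 34 → total 119.
Compare {W-α, W-δ}: busing cost 62 + fixed 82 = 144.
Compare {W-β}: busing cost 112 + fixed 52 = 164.
Compare {W-α}: busing cost 117 + fixed 48 = 165.
All other subsets cost ≥ 144. Minimum total cost: 119.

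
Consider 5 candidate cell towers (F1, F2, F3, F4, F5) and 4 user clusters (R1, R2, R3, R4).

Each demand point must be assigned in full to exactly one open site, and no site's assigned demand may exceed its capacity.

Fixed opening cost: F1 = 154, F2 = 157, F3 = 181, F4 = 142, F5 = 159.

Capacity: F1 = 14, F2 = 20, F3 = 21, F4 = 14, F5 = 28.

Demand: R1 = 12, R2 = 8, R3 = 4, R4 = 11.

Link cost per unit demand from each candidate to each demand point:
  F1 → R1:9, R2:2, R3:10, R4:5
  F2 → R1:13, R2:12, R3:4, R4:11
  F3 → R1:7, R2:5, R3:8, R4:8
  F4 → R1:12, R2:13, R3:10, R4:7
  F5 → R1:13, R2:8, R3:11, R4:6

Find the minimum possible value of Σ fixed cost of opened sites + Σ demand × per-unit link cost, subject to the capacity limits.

574

Open {F3, F5}; cheapest assignment that respects the capacities:
  F3 (cap 21, load 20): R1, R2 — cost 12×7 + 8×5 = 124
  F5 (cap 28, load 15): R3, R4 — cost 4×11 + 11×6 = 110
  Shipping 234, fixed 340 → total 574.
  Any other capacity-feasible assignment to {F3, F5} ships for at least 234.
Compare {F1, F5}: its best feasible assignment gives total 591.
Compare {F2, F3}: its best feasible assignment gives total 599.
Every other set of open sites that can feasibly serve all demand totals ≥ 591 even under its best assignment. Minimum: 574.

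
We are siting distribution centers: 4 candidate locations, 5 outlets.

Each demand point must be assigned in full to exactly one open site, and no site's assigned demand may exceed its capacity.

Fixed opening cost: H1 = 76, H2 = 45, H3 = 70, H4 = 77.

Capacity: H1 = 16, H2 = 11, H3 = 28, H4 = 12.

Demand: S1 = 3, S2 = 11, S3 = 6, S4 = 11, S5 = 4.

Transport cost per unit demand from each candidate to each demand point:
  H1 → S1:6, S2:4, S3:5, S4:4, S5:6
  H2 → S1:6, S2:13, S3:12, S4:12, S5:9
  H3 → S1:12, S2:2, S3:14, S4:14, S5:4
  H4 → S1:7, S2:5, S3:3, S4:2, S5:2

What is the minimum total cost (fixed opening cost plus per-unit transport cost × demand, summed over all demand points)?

327

Open {H3, H4}; cheapest assignment that respects the capacities:
  H3 (cap 28, load 24): S1, S2, S3, S5 — cost 3×12 + 11×2 + 6×14 + 4×4 = 158
  H4 (cap 12, load 11): S4 — cost 11×2 = 22
  Shipping 180, fixed 147 → total 327.
  Any other capacity-feasible assignment to {H3, H4} ships for at least 180.
Compare {H1, H3}: its best feasible assignment gives total 330.
Compare {H1, H3, H4}: its best feasible assignment gives total 331.
Every other set of open sites that can feasibly serve all demand totals ≥ 330 even under its best assignment. Minimum: 327.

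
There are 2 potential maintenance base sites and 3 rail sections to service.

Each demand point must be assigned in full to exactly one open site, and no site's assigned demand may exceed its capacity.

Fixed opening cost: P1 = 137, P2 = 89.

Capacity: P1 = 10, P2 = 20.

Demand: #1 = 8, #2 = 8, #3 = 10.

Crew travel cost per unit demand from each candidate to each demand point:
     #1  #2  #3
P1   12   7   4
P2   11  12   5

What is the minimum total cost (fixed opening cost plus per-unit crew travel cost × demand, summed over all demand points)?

Open {P1, P2}; cheapest assignment that respects the capacities:
  P1 (cap 10, load 8): #2 — cost 8×7 = 56
  P2 (cap 20, load 18): #1, #3 — cost 8×11 + 10×5 = 138
  Shipping 194, fixed 226 → total 420.
  Any other capacity-feasible assignment to {P1, P2} ships for at least 194.
Total demand is 26 and no other set of sites has combined capacity ≥ 26, so {P1, P2} is the only feasible choice of open sites. Minimum: 420.

420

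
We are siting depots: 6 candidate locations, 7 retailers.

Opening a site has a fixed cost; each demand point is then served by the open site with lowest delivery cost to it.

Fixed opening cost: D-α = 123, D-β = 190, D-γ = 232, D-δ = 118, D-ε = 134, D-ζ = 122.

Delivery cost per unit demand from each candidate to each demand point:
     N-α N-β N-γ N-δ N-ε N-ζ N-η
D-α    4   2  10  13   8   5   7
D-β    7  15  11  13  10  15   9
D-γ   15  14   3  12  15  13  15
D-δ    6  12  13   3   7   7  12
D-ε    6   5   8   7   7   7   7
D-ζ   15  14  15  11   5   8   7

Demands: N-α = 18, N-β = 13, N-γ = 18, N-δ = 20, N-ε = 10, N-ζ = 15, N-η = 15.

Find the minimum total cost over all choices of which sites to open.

Open {D-α, D-δ}: assign each demand point to its cheapest open site.
  N-α→D-α 18×4=72, N-β→D-α 13×2=26, N-γ→D-α 18×10=180, N-δ→D-δ 20×3=60, N-ε→D-δ 10×7=70, N-ζ→D-α 15×5=75, N-η→D-α 15×7=105
  delivery cost 588, fixed 241 → total 829.
Compare {D-ε}: delivery cost 737 + fixed 134 = 871.
Compare {D-α, D-ε}: delivery cost 632 + fixed 257 = 889.
Compare {D-δ, D-ε}: delivery cost 657 + fixed 252 = 909.
All other subsets cost ≥ 871. Minimum total cost: 829.

829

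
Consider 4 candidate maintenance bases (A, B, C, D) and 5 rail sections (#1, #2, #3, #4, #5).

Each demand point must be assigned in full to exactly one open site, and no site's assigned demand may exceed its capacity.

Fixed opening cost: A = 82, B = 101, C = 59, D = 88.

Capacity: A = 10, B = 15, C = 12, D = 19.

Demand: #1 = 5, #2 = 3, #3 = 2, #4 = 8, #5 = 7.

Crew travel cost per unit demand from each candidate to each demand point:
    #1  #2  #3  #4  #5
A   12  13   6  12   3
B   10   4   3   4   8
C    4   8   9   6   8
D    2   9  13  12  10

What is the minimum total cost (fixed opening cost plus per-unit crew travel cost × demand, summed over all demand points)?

Open {B, C}; cheapest assignment that respects the capacities:
  B (cap 15, load 13): #2, #3, #4 — cost 3×4 + 2×3 + 8×4 = 50
  C (cap 12, load 12): #1, #5 — cost 5×4 + 7×8 = 76
  Shipping 126, fixed 160 → total 286.
  Any other capacity-feasible assignment to {B, C} ships for at least 126.
Compare {B, D}: its best feasible assignment gives total 319.
Compare {C, D}: its best feasible assignment gives total 320.
Every other set of open sites that can feasibly serve all demand totals ≥ 319 even under its best assignment. Minimum: 286.

286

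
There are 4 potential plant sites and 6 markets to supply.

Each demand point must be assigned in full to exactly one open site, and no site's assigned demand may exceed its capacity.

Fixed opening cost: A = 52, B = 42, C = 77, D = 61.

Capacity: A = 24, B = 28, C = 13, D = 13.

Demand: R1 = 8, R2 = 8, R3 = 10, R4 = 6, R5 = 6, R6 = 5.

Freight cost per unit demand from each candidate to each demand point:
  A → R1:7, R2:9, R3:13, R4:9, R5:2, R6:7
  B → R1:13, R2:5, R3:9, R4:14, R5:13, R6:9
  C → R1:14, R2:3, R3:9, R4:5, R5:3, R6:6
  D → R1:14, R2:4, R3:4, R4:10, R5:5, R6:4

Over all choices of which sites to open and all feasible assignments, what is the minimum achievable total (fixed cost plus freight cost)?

Open {A, B}; cheapest assignment that respects the capacities:
  A (cap 24, load 20): R1, R4, R5 — cost 8×7 + 6×9 + 6×2 = 122
  B (cap 28, load 23): R2, R3, R6 — cost 8×5 + 10×9 + 5×9 = 175
  Shipping 297, fixed 94 → total 391.
  Any other capacity-feasible assignment to {A, B} ships for at least 297.
Compare {A, B, D}: its best feasible assignment gives total 402.
Compare {A, C, D}: its best feasible assignment gives total 406.
Every other set of open sites that can feasibly serve all demand totals ≥ 402 even under its best assignment. Minimum: 391.

391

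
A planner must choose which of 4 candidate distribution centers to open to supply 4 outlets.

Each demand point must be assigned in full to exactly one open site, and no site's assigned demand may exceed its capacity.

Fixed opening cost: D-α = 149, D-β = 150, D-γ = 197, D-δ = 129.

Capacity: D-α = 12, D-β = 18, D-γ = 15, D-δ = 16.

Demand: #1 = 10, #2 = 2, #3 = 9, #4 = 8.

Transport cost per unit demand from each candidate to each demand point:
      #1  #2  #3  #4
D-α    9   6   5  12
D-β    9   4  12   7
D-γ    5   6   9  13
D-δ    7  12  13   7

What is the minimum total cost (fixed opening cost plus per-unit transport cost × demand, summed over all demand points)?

502

Open {D-α, D-β}; cheapest assignment that respects the capacities:
  D-α (cap 12, load 11): #2, #3 — cost 2×6 + 9×5 = 57
  D-β (cap 18, load 18): #1, #4 — cost 10×9 + 8×7 = 146
  Shipping 203, fixed 299 → total 502.
  Any other capacity-feasible assignment to {D-α, D-β} ships for at least 203.
Compare {D-β, D-δ}: its best feasible assignment gives total 537.
Compare {D-β, D-γ}: its best feasible assignment gives total 573.
Every other set of open sites that can feasibly serve all demand totals ≥ 537 even under its best assignment. Minimum: 502.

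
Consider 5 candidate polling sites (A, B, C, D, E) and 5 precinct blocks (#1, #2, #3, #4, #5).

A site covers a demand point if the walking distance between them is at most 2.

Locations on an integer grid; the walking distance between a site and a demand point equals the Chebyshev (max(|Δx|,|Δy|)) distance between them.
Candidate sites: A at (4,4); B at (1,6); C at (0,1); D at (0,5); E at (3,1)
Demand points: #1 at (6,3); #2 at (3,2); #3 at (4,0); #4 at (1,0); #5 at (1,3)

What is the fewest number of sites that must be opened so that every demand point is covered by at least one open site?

2

Coverage sets (demand points within 2 of each site):
  A: {#1, #2}
  B: {}
  C: {#4, #5}
  D: {#5}
  E: {#2, #3, #4, #5}
No single site covers all 5 demand points.
But {A, E} covers everything, so the minimum is 2.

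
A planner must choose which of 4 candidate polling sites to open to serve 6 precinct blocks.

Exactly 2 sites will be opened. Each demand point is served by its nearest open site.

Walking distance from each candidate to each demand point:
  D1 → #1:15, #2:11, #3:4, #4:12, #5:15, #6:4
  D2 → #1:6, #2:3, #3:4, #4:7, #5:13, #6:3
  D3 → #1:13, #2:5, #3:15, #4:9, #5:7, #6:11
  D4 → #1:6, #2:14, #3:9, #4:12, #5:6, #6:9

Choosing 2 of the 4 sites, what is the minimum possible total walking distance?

Open {D2, D4}.
  #1→D2 6, #2→D2 3, #3→D2 4, #4→D2 7, #5→D4 6, #6→D2 3  ⇒ total 29.
Compare {D2, D3}: total 30.
Compare {D1, D2}: total 36.
No size-2 selection does better; minimum is 29.

29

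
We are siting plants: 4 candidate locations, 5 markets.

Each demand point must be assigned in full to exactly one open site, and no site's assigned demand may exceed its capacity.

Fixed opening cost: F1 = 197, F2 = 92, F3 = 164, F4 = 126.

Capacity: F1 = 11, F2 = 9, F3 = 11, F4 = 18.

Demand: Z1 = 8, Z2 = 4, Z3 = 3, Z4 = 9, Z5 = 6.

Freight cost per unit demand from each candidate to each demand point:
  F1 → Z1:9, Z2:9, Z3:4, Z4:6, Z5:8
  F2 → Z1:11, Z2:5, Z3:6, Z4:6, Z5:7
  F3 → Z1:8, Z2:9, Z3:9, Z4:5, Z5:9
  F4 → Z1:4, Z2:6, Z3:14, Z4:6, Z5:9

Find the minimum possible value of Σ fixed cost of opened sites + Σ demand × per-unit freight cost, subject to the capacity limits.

543

Open {F2, F3, F4}; cheapest assignment that respects the capacities:
  F2 (cap 9, load 9): Z3, Z5 — cost 3×6 + 6×7 = 60
  F3 (cap 11, load 9): Z4 — cost 9×5 = 45
  F4 (cap 18, load 12): Z1, Z2 — cost 8×4 + 4×6 = 56
  Shipping 161, fixed 382 → total 543.
  Any other capacity-feasible assignment to {F2, F3, F4} ships for at least 161.
Compare {F1, F2, F4}: its best feasible assignment gives total 581.
Compare {F1, F3, F4}: its best feasible assignment gives total 648.
Every other set of open sites that can feasibly serve all demand totals ≥ 581 even under its best assignment. Minimum: 543.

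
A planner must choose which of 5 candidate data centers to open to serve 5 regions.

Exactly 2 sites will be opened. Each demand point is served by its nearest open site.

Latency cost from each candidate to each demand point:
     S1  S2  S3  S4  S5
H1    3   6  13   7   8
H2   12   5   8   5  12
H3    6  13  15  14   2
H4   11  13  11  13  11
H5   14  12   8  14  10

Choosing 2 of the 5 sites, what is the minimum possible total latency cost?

26

Open {H2, H3}.
  S1→H3 6, S2→H2 5, S3→H2 8, S4→H2 5, S5→H3 2  ⇒ total 26.
Compare {H1, H2}: total 29.
Compare {H1, H3}: total 31.
No size-2 selection does better; minimum is 26.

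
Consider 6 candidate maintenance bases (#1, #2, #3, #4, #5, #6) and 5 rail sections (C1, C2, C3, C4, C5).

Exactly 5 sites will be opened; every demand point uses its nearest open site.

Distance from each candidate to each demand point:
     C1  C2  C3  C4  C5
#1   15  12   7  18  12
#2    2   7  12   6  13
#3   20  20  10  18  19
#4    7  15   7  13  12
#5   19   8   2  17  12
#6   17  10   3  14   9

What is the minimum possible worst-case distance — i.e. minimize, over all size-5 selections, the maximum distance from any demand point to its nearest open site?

9

Open {#1, #2, #3, #4, #6}.
  Farthest demand point is C5 at distance 9 (to #6); all others are ≤ 9.
With {#1, #2, #3, #5, #6} the worst case is 9.
With {#1, #2, #4, #5, #6} the worst case is 9.
No size-5 selection achieves below 9.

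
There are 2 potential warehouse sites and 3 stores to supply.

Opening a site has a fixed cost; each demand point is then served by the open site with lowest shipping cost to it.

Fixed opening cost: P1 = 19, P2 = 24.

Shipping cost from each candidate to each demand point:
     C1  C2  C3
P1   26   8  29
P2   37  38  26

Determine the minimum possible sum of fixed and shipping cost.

Open {P1}: assign each demand point to its cheapest open site.
  C1→P1 26, C2→P1 8, C3→P1 29
  shipping cost 63, fixed 19 → total 82.
Compare {P1, P2}: shipping cost 60 + fixed 43 = 103.
Compare {P2}: shipping cost 101 + fixed 24 = 125.

82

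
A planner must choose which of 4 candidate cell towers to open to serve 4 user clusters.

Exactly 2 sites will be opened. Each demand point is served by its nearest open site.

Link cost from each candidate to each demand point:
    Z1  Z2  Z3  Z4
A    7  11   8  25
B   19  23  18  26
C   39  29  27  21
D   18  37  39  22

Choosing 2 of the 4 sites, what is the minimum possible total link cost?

47

Open {A, C}.
  Z1→A 7, Z2→A 11, Z3→A 8, Z4→C 21  ⇒ total 47.
Compare {A, D}: total 48.
Compare {A, B}: total 51.
No size-2 selection does better; minimum is 47.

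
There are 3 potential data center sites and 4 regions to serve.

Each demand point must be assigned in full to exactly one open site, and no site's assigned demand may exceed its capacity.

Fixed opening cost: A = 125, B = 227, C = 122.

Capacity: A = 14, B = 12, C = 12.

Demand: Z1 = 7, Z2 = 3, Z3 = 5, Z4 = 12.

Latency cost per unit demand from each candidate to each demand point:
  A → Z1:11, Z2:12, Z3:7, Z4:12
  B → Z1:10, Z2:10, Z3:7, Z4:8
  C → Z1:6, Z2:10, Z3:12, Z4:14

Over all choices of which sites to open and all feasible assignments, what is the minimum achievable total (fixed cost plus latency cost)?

677

Open {A, B, C}; cheapest assignment that respects the capacities:
  A (cap 14, load 5): Z3 — cost 5×7 = 35
  B (cap 12, load 12): Z4 — cost 12×8 = 96
  C (cap 12, load 10): Z1, Z2 — cost 7×6 + 3×10 = 72
  Shipping 203, fixed 474 → total 677.
  Any other capacity-feasible assignment to {A, B, C} ships for at least 203.
Total demand is 27 and no other set of sites has combined capacity ≥ 27, so {A, B, C} is the only feasible choice of open sites. Minimum: 677.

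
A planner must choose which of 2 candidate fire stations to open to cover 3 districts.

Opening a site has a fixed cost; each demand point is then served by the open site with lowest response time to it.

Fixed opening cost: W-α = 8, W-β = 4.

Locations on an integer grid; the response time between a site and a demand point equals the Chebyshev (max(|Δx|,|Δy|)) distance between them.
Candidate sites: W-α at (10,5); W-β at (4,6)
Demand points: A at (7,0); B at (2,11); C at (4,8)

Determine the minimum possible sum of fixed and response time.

17

Open {W-β}: assign each demand point to its cheapest open site.
  A→W-β 6, B→W-β 5, C→W-β 2
  response time 13, fixed 4 → total 17.
Compare {W-α, W-β}: response time 12 + fixed 12 = 24.
Compare {W-α}: response time 19 + fixed 8 = 27.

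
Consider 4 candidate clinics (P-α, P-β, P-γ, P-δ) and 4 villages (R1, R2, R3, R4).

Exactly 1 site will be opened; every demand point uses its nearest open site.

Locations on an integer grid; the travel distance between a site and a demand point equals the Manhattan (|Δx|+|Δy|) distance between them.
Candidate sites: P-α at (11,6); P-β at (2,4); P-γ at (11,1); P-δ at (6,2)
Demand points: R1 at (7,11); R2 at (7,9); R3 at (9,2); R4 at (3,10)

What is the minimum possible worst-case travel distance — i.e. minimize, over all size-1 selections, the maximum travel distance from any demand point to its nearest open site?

11

Open {P-δ}.
  Farthest demand point is R4 at travel distance 11 (to P-δ); all others are ≤ 11.
With {P-α} the worst case is 12.
With {P-β} the worst case is 12.
No size-1 selection achieves below 11.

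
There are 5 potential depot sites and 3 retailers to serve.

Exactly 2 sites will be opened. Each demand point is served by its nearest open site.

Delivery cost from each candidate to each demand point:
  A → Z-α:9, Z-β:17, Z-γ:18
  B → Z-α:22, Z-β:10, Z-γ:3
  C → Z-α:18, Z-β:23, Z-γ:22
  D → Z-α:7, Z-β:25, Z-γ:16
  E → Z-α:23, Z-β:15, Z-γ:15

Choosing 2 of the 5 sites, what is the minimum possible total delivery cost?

Open {B, D}.
  Z-α→D 7, Z-β→B 10, Z-γ→B 3  ⇒ total 20.
Compare {A, B}: total 22.
Compare {B, C}: total 31.
No size-2 selection does better; minimum is 20.

20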